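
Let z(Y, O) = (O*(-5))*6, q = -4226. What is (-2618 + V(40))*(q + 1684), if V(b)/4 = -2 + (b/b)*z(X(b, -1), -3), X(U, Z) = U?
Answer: 5760172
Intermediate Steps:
z(Y, O) = -30*O (z(Y, O) = -5*O*6 = -30*O)
V(b) = 352 (V(b) = 4*(-2 + (b/b)*(-30*(-3))) = 4*(-2 + 1*90) = 4*(-2 + 90) = 4*88 = 352)
(-2618 + V(40))*(q + 1684) = (-2618 + 352)*(-4226 + 1684) = -2266*(-2542) = 5760172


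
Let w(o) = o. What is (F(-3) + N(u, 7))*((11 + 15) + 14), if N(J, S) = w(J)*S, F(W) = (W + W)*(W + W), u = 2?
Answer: 2000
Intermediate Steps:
F(W) = 4*W² (F(W) = (2*W)*(2*W) = 4*W²)
N(J, S) = J*S
(F(-3) + N(u, 7))*((11 + 15) + 14) = (4*(-3)² + 2*7)*((11 + 15) + 14) = (4*9 + 14)*(26 + 14) = (36 + 14)*40 = 50*40 = 2000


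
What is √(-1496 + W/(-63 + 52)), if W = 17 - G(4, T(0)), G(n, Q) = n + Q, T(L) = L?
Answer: I*√181159/11 ≈ 38.693*I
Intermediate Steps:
G(n, Q) = Q + n
W = 13 (W = 17 - (0 + 4) = 17 - 1*4 = 17 - 4 = 13)
√(-1496 + W/(-63 + 52)) = √(-1496 + 13/(-63 + 52)) = √(-1496 + 13/(-11)) = √(-1496 + 13*(-1/11)) = √(-1496 - 13/11) = √(-16469/11) = I*√181159/11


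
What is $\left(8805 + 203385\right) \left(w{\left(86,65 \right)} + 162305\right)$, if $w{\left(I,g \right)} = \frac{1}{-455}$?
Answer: $\frac{3133994271012}{91} \approx 3.4439 \cdot 10^{10}$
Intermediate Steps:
$w{\left(I,g \right)} = - \frac{1}{455}$
$\left(8805 + 203385\right) \left(w{\left(86,65 \right)} + 162305\right) = \left(8805 + 203385\right) \left(- \frac{1}{455} + 162305\right) = 212190 \cdot \frac{73848774}{455} = \frac{3133994271012}{91}$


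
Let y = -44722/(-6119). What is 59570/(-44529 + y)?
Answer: -364508830/272428229 ≈ -1.3380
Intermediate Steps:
y = 44722/6119 (y = -44722*(-1/6119) = 44722/6119 ≈ 7.3087)
59570/(-44529 + y) = 59570/(-44529 + 44722/6119) = 59570/(-272428229/6119) = 59570*(-6119/272428229) = -364508830/272428229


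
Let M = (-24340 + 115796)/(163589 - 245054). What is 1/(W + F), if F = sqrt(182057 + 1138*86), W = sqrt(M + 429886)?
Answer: 81465/(sqrt(2852950860017310) + 407325*sqrt(11197)) ≈ 0.00084407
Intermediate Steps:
M = -91456/81465 (M = 91456/(-81465) = 91456*(-1/81465) = -91456/81465 ≈ -1.1226)
W = sqrt(2852950860017310)/81465 (W = sqrt(-91456/81465 + 429886) = sqrt(35020571534/81465) = sqrt(2852950860017310)/81465 ≈ 655.66)
F = 5*sqrt(11197) (F = sqrt(182057 + 97868) = sqrt(279925) = 5*sqrt(11197) ≈ 529.08)
1/(W + F) = 1/(sqrt(2852950860017310)/81465 + 5*sqrt(11197)) = 1/(5*sqrt(11197) + sqrt(2852950860017310)/81465)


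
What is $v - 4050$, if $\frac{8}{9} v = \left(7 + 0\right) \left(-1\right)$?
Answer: $- \frac{32463}{8} \approx -4057.9$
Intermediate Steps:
$v = - \frac{63}{8}$ ($v = \frac{9 \left(7 + 0\right) \left(-1\right)}{8} = \frac{9 \cdot 7 \left(-1\right)}{8} = \frac{9}{8} \left(-7\right) = - \frac{63}{8} \approx -7.875$)
$v - 4050 = - \frac{63}{8} - 4050 = - \frac{32463}{8}$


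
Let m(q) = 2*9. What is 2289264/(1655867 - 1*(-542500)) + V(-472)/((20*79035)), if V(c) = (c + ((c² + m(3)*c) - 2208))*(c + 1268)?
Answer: 10386430742696/96526631025 ≈ 107.60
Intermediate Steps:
m(q) = 18
V(c) = (1268 + c)*(-2208 + c² + 19*c) (V(c) = (c + ((c² + 18*c) - 2208))*(c + 1268) = (c + (-2208 + c² + 18*c))*(1268 + c) = (-2208 + c² + 19*c)*(1268 + c) = (1268 + c)*(-2208 + c² + 19*c))
2289264/(1655867 - 1*(-542500)) + V(-472)/((20*79035)) = 2289264/(1655867 - 1*(-542500)) + (-2799744 + (-472)³ + 1287*(-472)² + 21884*(-472))/((20*79035)) = 2289264/(1655867 + 542500) + (-2799744 - 105154048 + 1287*222784 - 10329248)/1580700 = 2289264/2198367 + (-2799744 - 105154048 + 286723008 - 10329248)*(1/1580700) = 2289264*(1/2198367) + 168439968*(1/1580700) = 763088/732789 + 14036664/131725 = 10386430742696/96526631025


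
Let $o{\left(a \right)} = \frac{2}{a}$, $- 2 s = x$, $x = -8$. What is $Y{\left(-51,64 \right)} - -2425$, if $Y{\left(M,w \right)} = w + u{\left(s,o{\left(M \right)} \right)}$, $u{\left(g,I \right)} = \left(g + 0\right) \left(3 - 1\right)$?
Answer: $2497$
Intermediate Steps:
$s = 4$ ($s = \left(- \frac{1}{2}\right) \left(-8\right) = 4$)
$u{\left(g,I \right)} = 2 g$ ($u{\left(g,I \right)} = g 2 = 2 g$)
$Y{\left(M,w \right)} = 8 + w$ ($Y{\left(M,w \right)} = w + 2 \cdot 4 = w + 8 = 8 + w$)
$Y{\left(-51,64 \right)} - -2425 = \left(8 + 64\right) - -2425 = 72 + 2425 = 2497$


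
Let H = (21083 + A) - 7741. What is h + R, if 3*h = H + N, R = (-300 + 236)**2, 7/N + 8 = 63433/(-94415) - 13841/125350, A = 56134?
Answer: 73897928757034/2711412693 ≈ 27254.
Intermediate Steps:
N = -720386450/903804231 (N = 7/(-8 + (63433/(-94415) - 13841/125350)) = 7/(-8 + (63433*(-1/94415) - 13841*1/125350)) = 7/(-8 + (-63433/94415 - 13841/125350)) = 7/(-8 - 80505431/102912350) = 7/(-903804231/102912350) = 7*(-102912350/903804231) = -720386450/903804231 ≈ -0.79706)
H = 69476 (H = (21083 + 56134) - 7741 = 77217 - 7741 = 69476)
R = 4096 (R = (-64)**2 = 4096)
h = 62791982366506/2711412693 (h = (69476 - 720386450/903804231)/3 = (1/3)*(62791982366506/903804231) = 62791982366506/2711412693 ≈ 23158.)
h + R = 62791982366506/2711412693 + 4096 = 73897928757034/2711412693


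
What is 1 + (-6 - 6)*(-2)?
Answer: 25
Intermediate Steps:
1 + (-6 - 6)*(-2) = 1 - 12*(-2) = 1 + 24 = 25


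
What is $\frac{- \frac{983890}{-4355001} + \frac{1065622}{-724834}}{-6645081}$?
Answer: $\frac{1963813975681}{10488106755274155777} \approx 1.8724 \cdot 10^{-7}$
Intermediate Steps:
$\frac{- \frac{983890}{-4355001} + \frac{1065622}{-724834}}{-6645081} = \left(\left(-983890\right) \left(- \frac{1}{4355001}\right) + 1065622 \left(- \frac{1}{724834}\right)\right) \left(- \frac{1}{6645081}\right) = \left(\frac{983890}{4355001} - \frac{532811}{362417}\right) \left(- \frac{1}{6645081}\right) = \left(- \frac{1963813975681}{1578326397417}\right) \left(- \frac{1}{6645081}\right) = \frac{1963813975681}{10488106755274155777}$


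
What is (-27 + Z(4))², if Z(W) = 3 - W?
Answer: 784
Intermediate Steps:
(-27 + Z(4))² = (-27 + (3 - 1*4))² = (-27 + (3 - 4))² = (-27 - 1)² = (-28)² = 784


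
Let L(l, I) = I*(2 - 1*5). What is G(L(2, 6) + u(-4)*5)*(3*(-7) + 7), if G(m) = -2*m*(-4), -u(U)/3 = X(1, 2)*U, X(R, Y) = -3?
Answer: 22176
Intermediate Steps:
u(U) = 9*U (u(U) = -(-9)*U = 9*U)
L(l, I) = -3*I (L(l, I) = I*(2 - 5) = I*(-3) = -3*I)
G(m) = 8*m
G(L(2, 6) + u(-4)*5)*(3*(-7) + 7) = (8*(-3*6 + (9*(-4))*5))*(3*(-7) + 7) = (8*(-18 - 36*5))*(-21 + 7) = (8*(-18 - 180))*(-14) = (8*(-198))*(-14) = -1584*(-14) = 22176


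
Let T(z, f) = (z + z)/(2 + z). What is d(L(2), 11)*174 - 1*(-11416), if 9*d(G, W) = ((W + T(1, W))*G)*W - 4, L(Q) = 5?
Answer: 213698/9 ≈ 23744.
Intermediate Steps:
T(z, f) = 2*z/(2 + z) (T(z, f) = (2*z)/(2 + z) = 2*z/(2 + z))
d(G, W) = -4/9 + G*W*(⅔ + W)/9 (d(G, W) = (((W + 2*1/(2 + 1))*G)*W - 4)/9 = (((W + 2*1/3)*G)*W - 4)/9 = (((W + 2*1*(⅓))*G)*W - 4)/9 = (((W + ⅔)*G)*W - 4)/9 = (((⅔ + W)*G)*W - 4)/9 = ((G*(⅔ + W))*W - 4)/9 = (G*W*(⅔ + W) - 4)/9 = (-4 + G*W*(⅔ + W))/9 = -4/9 + G*W*(⅔ + W)/9)
d(L(2), 11)*174 - 1*(-11416) = (-4/9 + (⅑)*5*11² + (2/27)*5*11)*174 - 1*(-11416) = (-4/9 + (⅑)*5*121 + 110/27)*174 + 11416 = (-4/9 + 605/9 + 110/27)*174 + 11416 = (1913/27)*174 + 11416 = 110954/9 + 11416 = 213698/9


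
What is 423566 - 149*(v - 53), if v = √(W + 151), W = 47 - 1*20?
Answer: 431463 - 149*√178 ≈ 4.2948e+5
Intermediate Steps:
W = 27 (W = 47 - 20 = 27)
v = √178 (v = √(27 + 151) = √178 ≈ 13.342)
423566 - 149*(v - 53) = 423566 - 149*(√178 - 53) = 423566 - 149*(-53 + √178) = 423566 + (7897 - 149*√178) = 431463 - 149*√178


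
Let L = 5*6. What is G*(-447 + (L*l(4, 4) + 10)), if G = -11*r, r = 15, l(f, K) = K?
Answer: 52305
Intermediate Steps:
L = 30
G = -165 (G = -11*15 = -165)
G*(-447 + (L*l(4, 4) + 10)) = -165*(-447 + (30*4 + 10)) = -165*(-447 + (120 + 10)) = -165*(-447 + 130) = -165*(-317) = 52305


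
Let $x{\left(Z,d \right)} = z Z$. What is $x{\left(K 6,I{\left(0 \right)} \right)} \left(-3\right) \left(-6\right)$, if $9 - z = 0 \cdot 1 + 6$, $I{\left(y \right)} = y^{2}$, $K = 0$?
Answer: $0$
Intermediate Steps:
$z = 3$ ($z = 9 - \left(0 \cdot 1 + 6\right) = 9 - \left(0 + 6\right) = 9 - 6 = 3$)
$x{\left(Z,d \right)} = 3 Z$
$x{\left(K 6,I{\left(0 \right)} \right)} \left(-3\right) \left(-6\right) = 3 \cdot 0 \cdot 6 \left(-3\right) \left(-6\right) = 3 \cdot 0 \left(-3\right) \left(-6\right) = 0 \left(-3\right) \left(-6\right) = 0 \left(-6\right) = 0$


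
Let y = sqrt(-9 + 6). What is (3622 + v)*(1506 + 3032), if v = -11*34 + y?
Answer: 14739424 + 4538*I*sqrt(3) ≈ 1.4739e+7 + 7860.0*I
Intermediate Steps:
y = I*sqrt(3) (y = sqrt(-3) = I*sqrt(3) ≈ 1.732*I)
v = -374 + I*sqrt(3) (v = -11*34 + I*sqrt(3) = -374 + I*sqrt(3) ≈ -374.0 + 1.732*I)
(3622 + v)*(1506 + 3032) = (3622 + (-374 + I*sqrt(3)))*(1506 + 3032) = (3248 + I*sqrt(3))*4538 = 14739424 + 4538*I*sqrt(3)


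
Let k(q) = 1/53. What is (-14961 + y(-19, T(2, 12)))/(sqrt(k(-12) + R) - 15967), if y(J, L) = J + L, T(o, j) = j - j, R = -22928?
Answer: 633841999/675665245 + 749*I*sqrt(64404699)/675665245 ≈ 0.9381 + 0.0088963*I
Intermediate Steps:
T(o, j) = 0
k(q) = 1/53
(-14961 + y(-19, T(2, 12)))/(sqrt(k(-12) + R) - 15967) = (-14961 + (-19 + 0))/(sqrt(1/53 - 22928) - 15967) = (-14961 - 19)/(sqrt(-1215183/53) - 15967) = -14980/(I*sqrt(64404699)/53 - 15967) = -14980/(-15967 + I*sqrt(64404699)/53)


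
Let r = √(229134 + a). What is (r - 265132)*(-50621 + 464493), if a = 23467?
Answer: -109730711104 + 413872*√252601 ≈ -1.0952e+11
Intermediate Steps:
r = √252601 (r = √(229134 + 23467) = √252601 ≈ 502.59)
(r - 265132)*(-50621 + 464493) = (√252601 - 265132)*(-50621 + 464493) = (-265132 + √252601)*413872 = -109730711104 + 413872*√252601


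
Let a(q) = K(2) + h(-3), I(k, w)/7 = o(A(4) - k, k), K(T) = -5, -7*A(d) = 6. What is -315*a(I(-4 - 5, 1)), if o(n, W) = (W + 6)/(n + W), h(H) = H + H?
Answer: 3465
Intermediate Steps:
A(d) = -6/7 (A(d) = -⅐*6 = -6/7)
h(H) = 2*H
o(n, W) = (6 + W)/(W + n)
I(k, w) = -49 - 49*k/6 (I(k, w) = 7*((6 + k)/(k + (-6/7 - k))) = 7*((6 + k)/(-6/7)) = 7*(-7*(6 + k)/6) = 7*(-7 - 7*k/6) = -49 - 49*k/6)
a(q) = -11 (a(q) = -5 + 2*(-3) = -5 - 6 = -11)
-315*a(I(-4 - 5, 1)) = -315*(-11) = 3465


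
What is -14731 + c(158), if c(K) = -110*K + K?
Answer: -31953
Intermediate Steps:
c(K) = -109*K
-14731 + c(158) = -14731 - 109*158 = -14731 - 17222 = -31953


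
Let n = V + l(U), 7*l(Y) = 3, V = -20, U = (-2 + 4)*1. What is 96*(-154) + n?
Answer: -103625/7 ≈ -14804.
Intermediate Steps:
U = 2 (U = 2*1 = 2)
l(Y) = 3/7 (l(Y) = (⅐)*3 = 3/7)
n = -137/7 (n = -20 + 3/7 = -137/7 ≈ -19.571)
96*(-154) + n = 96*(-154) - 137/7 = -14784 - 137/7 = -103625/7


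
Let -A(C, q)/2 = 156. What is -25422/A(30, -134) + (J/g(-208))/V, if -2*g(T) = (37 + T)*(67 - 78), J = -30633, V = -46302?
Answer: 61502392477/754815204 ≈ 81.480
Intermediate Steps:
A(C, q) = -312 (A(C, q) = -2*156 = -312)
g(T) = 407/2 + 11*T/2 (g(T) = -(37 + T)*(67 - 78)/2 = -(37 + T)*(-11)/2 = -(-407 - 11*T)/2 = 407/2 + 11*T/2)
-25422/A(30, -134) + (J/g(-208))/V = -25422/(-312) - 30633/(407/2 + (11/2)*(-208))/(-46302) = -25422*(-1/312) - 30633/(407/2 - 1144)*(-1/46302) = 4237/52 - 30633/(-1881/2)*(-1/46302) = 4237/52 - 30633*(-2/1881)*(-1/46302) = 4237/52 + (20422/627)*(-1/46302) = 4237/52 - 10211/14515677 = 61502392477/754815204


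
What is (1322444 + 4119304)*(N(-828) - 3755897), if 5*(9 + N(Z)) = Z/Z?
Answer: -102193464376692/5 ≈ -2.0439e+13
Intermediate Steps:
N(Z) = -44/5 (N(Z) = -9 + (Z/Z)/5 = -9 + (⅕)*1 = -9 + ⅕ = -44/5)
(1322444 + 4119304)*(N(-828) - 3755897) = (1322444 + 4119304)*(-44/5 - 3755897) = 5441748*(-18779529/5) = -102193464376692/5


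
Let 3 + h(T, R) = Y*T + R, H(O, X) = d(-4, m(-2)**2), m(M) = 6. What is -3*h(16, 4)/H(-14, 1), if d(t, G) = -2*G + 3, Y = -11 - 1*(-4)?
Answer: -111/23 ≈ -4.8261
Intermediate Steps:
Y = -7 (Y = -11 + 4 = -7)
d(t, G) = 3 - 2*G
H(O, X) = -69 (H(O, X) = 3 - 2*6**2 = 3 - 2*36 = 3 - 72 = -69)
h(T, R) = -3 + R - 7*T (h(T, R) = -3 + (-7*T + R) = -3 + (R - 7*T) = -3 + R - 7*T)
-3*h(16, 4)/H(-14, 1) = -3*(-3 + 4 - 7*16)/(-69) = -3*(-3 + 4 - 112)*(-1)/69 = -(-333)*(-1)/69 = -3*37/23 = -111/23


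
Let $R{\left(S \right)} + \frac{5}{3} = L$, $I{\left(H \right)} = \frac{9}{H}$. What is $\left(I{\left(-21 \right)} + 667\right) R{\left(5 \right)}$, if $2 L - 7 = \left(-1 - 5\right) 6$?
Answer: $- \frac{226301}{21} \approx -10776.0$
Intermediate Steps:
$L = - \frac{29}{2}$ ($L = \frac{7}{2} + \frac{\left(-1 - 5\right) 6}{2} = \frac{7}{2} + \frac{\left(-6\right) 6}{2} = \frac{7}{2} + \frac{1}{2} \left(-36\right) = \frac{7}{2} - 18 = - \frac{29}{2} \approx -14.5$)
$R{\left(S \right)} = - \frac{97}{6}$ ($R{\left(S \right)} = - \frac{5}{3} - \frac{29}{2} = - \frac{97}{6}$)
$\left(I{\left(-21 \right)} + 667\right) R{\left(5 \right)} = \left(\frac{9}{-21} + 667\right) \left(- \frac{97}{6}\right) = \left(9 \left(- \frac{1}{21}\right) + 667\right) \left(- \frac{97}{6}\right) = \left(- \frac{3}{7} + 667\right) \left(- \frac{97}{6}\right) = \frac{4666}{7} \left(- \frac{97}{6}\right) = - \frac{226301}{21}$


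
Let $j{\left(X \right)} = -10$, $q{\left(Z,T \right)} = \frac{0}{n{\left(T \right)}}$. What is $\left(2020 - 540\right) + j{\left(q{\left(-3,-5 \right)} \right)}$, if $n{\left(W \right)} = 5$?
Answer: $1470$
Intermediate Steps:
$q{\left(Z,T \right)} = 0$ ($q{\left(Z,T \right)} = \frac{0}{5} = 0 \cdot \frac{1}{5} = 0$)
$\left(2020 - 540\right) + j{\left(q{\left(-3,-5 \right)} \right)} = \left(2020 - 540\right) - 10 = 1480 - 10 = 1470$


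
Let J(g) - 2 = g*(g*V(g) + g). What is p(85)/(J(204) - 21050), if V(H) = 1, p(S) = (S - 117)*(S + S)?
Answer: -680/7773 ≈ -0.087482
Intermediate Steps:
p(S) = 2*S*(-117 + S) (p(S) = (-117 + S)*(2*S) = 2*S*(-117 + S))
J(g) = 2 + 2*g**2 (J(g) = 2 + g*(g*1 + g) = 2 + g*(g + g) = 2 + g*(2*g) = 2 + 2*g**2)
p(85)/(J(204) - 21050) = (2*85*(-117 + 85))/((2 + 2*204**2) - 21050) = (2*85*(-32))/((2 + 2*41616) - 21050) = -5440/((2 + 83232) - 21050) = -5440/(83234 - 21050) = -5440/62184 = -5440*1/62184 = -680/7773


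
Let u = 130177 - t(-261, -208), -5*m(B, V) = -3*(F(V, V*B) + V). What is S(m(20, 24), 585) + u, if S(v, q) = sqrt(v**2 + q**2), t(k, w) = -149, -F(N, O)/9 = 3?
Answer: 130326 + 9*sqrt(105626)/5 ≈ 1.3091e+5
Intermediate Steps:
F(N, O) = -27 (F(N, O) = -9*3 = -27)
m(B, V) = -81/5 + 3*V/5 (m(B, V) = -(-3)*(-27 + V)/5 = -(81 - 3*V)/5 = -81/5 + 3*V/5)
S(v, q) = sqrt(q**2 + v**2)
u = 130326 (u = 130177 - 1*(-149) = 130177 + 149 = 130326)
S(m(20, 24), 585) + u = sqrt(585**2 + (-81/5 + (3/5)*24)**2) + 130326 = sqrt(342225 + (-81/5 + 72/5)**2) + 130326 = sqrt(342225 + (-9/5)**2) + 130326 = sqrt(342225 + 81/25) + 130326 = sqrt(8555706/25) + 130326 = 9*sqrt(105626)/5 + 130326 = 130326 + 9*sqrt(105626)/5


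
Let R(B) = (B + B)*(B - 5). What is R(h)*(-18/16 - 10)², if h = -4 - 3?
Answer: 166341/8 ≈ 20793.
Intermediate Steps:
h = -7
R(B) = 2*B*(-5 + B) (R(B) = (2*B)*(-5 + B) = 2*B*(-5 + B))
R(h)*(-18/16 - 10)² = (2*(-7)*(-5 - 7))*(-18/16 - 10)² = (2*(-7)*(-12))*(-18*1/16 - 10)² = 168*(-9/8 - 10)² = 168*(-89/8)² = 168*(7921/64) = 166341/8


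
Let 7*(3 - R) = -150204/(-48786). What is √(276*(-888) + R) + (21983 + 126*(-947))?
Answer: -97339 + I*√793965283980743/56917 ≈ -97339.0 + 495.06*I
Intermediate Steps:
R = 145717/56917 (R = 3 - (-150204)/(7*(-48786)) = 3 - (-150204)*(-1)/(7*48786) = 3 - ⅐*25034/8131 = 3 - 25034/56917 = 145717/56917 ≈ 2.5602)
√(276*(-888) + R) + (21983 + 126*(-947)) = √(276*(-888) + 145717/56917) + (21983 + 126*(-947)) = √(-245088 + 145717/56917) + (21983 - 119322) = √(-13949527979/56917) - 97339 = I*√793965283980743/56917 - 97339 = -97339 + I*√793965283980743/56917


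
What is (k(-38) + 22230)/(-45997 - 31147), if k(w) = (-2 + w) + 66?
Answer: -2782/9643 ≈ -0.28850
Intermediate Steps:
k(w) = 64 + w
(k(-38) + 22230)/(-45997 - 31147) = ((64 - 38) + 22230)/(-45997 - 31147) = (26 + 22230)/(-77144) = 22256*(-1/77144) = -2782/9643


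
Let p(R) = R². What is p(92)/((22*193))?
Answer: 4232/2123 ≈ 1.9934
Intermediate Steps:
p(92)/((22*193)) = 92²/((22*193)) = 8464/4246 = 8464*(1/4246) = 4232/2123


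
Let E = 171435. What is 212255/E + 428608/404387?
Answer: 31862315033/13865217069 ≈ 2.2980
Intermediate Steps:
212255/E + 428608/404387 = 212255/171435 + 428608/404387 = 212255*(1/171435) + 428608*(1/404387) = 42451/34287 + 428608/404387 = 31862315033/13865217069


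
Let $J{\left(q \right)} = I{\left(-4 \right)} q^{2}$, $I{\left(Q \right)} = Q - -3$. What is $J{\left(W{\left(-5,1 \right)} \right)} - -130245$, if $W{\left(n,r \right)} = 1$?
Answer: $130244$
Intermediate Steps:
$I{\left(Q \right)} = 3 + Q$ ($I{\left(Q \right)} = Q + 3 = 3 + Q$)
$J{\left(q \right)} = - q^{2}$ ($J{\left(q \right)} = \left(3 - 4\right) q^{2} = - q^{2}$)
$J{\left(W{\left(-5,1 \right)} \right)} - -130245 = - 1^{2} - -130245 = \left(-1\right) 1 + 130245 = -1 + 130245 = 130244$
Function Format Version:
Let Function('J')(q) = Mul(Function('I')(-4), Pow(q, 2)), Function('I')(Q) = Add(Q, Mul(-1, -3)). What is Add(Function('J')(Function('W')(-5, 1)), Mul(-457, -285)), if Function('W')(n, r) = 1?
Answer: 130244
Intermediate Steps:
Function('I')(Q) = Add(3, Q) (Function('I')(Q) = Add(Q, 3) = Add(3, Q))
Function('J')(q) = Mul(-1, Pow(q, 2)) (Function('J')(q) = Mul(Add(3, -4), Pow(q, 2)) = Mul(-1, Pow(q, 2)))
Add(Function('J')(Function('W')(-5, 1)), Mul(-457, -285)) = Add(Mul(-1, Pow(1, 2)), Mul(-457, -285)) = Add(Mul(-1, 1), 130245) = Add(-1, 130245) = 130244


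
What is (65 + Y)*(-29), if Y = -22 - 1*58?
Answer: 435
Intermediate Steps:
Y = -80 (Y = -22 - 58 = -80)
(65 + Y)*(-29) = (65 - 80)*(-29) = -15*(-29) = 435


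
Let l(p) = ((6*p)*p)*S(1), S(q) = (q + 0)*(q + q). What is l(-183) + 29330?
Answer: 431198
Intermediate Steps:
S(q) = 2*q² (S(q) = q*(2*q) = 2*q²)
l(p) = 12*p² (l(p) = ((6*p)*p)*(2*1²) = (6*p²)*(2*1) = (6*p²)*2 = 12*p²)
l(-183) + 29330 = 12*(-183)² + 29330 = 12*33489 + 29330 = 401868 + 29330 = 431198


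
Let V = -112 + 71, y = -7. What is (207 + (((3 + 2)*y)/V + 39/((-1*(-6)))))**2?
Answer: 308950929/6724 ≈ 45948.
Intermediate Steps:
V = -41
(207 + (((3 + 2)*y)/V + 39/((-1*(-6)))))**2 = (207 + (((3 + 2)*(-7))/(-41) + 39/((-1*(-6)))))**2 = (207 + ((5*(-7))*(-1/41) + 39/6))**2 = (207 + (-35*(-1/41) + 39*(1/6)))**2 = (207 + (35/41 + 13/2))**2 = (207 + 603/82)**2 = (17577/82)**2 = 308950929/6724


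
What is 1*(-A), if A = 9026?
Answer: -9026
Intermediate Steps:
1*(-A) = 1*(-1*9026) = 1*(-9026) = -9026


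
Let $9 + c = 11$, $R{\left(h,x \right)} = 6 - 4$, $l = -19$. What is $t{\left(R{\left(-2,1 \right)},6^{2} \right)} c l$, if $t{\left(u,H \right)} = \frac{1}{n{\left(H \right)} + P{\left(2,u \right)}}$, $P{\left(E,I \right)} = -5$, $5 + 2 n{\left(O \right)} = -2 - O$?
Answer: $\frac{76}{53} \approx 1.434$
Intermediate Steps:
$R{\left(h,x \right)} = 2$ ($R{\left(h,x \right)} = 6 - 4 = 2$)
$c = 2$ ($c = -9 + 11 = 2$)
$n{\left(O \right)} = - \frac{7}{2} - \frac{O}{2}$ ($n{\left(O \right)} = - \frac{5}{2} + \frac{-2 - O}{2} = - \frac{5}{2} - \left(1 + \frac{O}{2}\right) = - \frac{7}{2} - \frac{O}{2}$)
$t{\left(u,H \right)} = \frac{1}{- \frac{17}{2} - \frac{H}{2}}$ ($t{\left(u,H \right)} = \frac{1}{\left(- \frac{7}{2} - \frac{H}{2}\right) - 5} = \frac{1}{- \frac{17}{2} - \frac{H}{2}}$)
$t{\left(R{\left(-2,1 \right)},6^{2} \right)} c l = - \frac{2}{17 + 6^{2}} \cdot 2 \left(-19\right) = - \frac{2}{17 + 36} \cdot 2 \left(-19\right) = - \frac{2}{53} \cdot 2 \left(-19\right) = \left(-2\right) \frac{1}{53} \cdot 2 \left(-19\right) = \left(- \frac{2}{53}\right) 2 \left(-19\right) = \left(- \frac{4}{53}\right) \left(-19\right) = \frac{76}{53}$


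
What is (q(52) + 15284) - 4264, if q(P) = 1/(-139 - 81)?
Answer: 2424399/220 ≈ 11020.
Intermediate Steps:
q(P) = -1/220 (q(P) = 1/(-220) = -1/220)
(q(52) + 15284) - 4264 = (-1/220 + 15284) - 4264 = 3362479/220 - 4264 = 2424399/220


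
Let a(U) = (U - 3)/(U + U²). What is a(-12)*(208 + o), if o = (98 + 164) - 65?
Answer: -2025/44 ≈ -46.023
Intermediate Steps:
a(U) = (-3 + U)/(U + U²)
o = 197 (o = 262 - 65 = 197)
a(-12)*(208 + o) = ((-3 - 12)/((-12)*(1 - 12)))*(208 + 197) = -1/12*(-15)/(-11)*405 = -1/12*(-1/11)*(-15)*405 = -5/44*405 = -2025/44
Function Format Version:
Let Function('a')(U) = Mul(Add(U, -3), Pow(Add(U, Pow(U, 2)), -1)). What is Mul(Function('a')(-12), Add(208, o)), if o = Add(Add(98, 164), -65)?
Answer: Rational(-2025, 44) ≈ -46.023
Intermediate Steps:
Function('a')(U) = Mul(Pow(Add(U, Pow(U, 2)), -1), Add(-3, U)) (Function('a')(U) = Mul(Add(-3, U), Pow(Add(U, Pow(U, 2)), -1)) = Mul(Pow(Add(U, Pow(U, 2)), -1), Add(-3, U)))
o = 197 (o = Add(262, -65) = 197)
Mul(Function('a')(-12), Add(208, o)) = Mul(Mul(Pow(-12, -1), Pow(Add(1, -12), -1), Add(-3, -12)), Add(208, 197)) = Mul(Mul(Rational(-1, 12), Pow(-11, -1), -15), 405) = Mul(Mul(Rational(-1, 12), Rational(-1, 11), -15), 405) = Mul(Rational(-5, 44), 405) = Rational(-2025, 44)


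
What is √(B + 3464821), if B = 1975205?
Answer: √5440026 ≈ 2332.4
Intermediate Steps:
√(B + 3464821) = √(1975205 + 3464821) = √5440026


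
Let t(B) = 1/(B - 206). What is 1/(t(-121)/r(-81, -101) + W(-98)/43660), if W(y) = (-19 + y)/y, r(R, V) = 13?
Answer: -18188668680/3781313 ≈ -4810.1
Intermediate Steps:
t(B) = 1/(-206 + B)
W(y) = (-19 + y)/y
1/(t(-121)/r(-81, -101) + W(-98)/43660) = 1/(1/(-206 - 121*13) + ((-19 - 98)/(-98))/43660) = 1/((1/13)/(-327) - 1/98*(-117)*(1/43660)) = 1/(-1/327*1/13 + (117/98)*(1/43660)) = 1/(-1/4251 + 117/4278680) = 1/(-3781313/18188668680) = -18188668680/3781313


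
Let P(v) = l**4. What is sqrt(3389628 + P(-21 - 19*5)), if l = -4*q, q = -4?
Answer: 2*sqrt(863791) ≈ 1858.8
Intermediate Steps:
l = 16 (l = -4*(-4) = 16)
P(v) = 65536 (P(v) = 16**4 = 65536)
sqrt(3389628 + P(-21 - 19*5)) = sqrt(3389628 + 65536) = sqrt(3455164) = 2*sqrt(863791)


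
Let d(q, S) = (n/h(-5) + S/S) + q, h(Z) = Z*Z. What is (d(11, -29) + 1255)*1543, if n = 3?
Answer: 48879154/25 ≈ 1.9552e+6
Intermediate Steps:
h(Z) = Z**2
d(q, S) = 28/25 + q (d(q, S) = (3/((-5)**2) + S/S) + q = (3/25 + 1) + q = 28/25 + q)
(d(11, -29) + 1255)*1543 = ((28/25 + 11) + 1255)*1543 = (303/25 + 1255)*1543 = (31678/25)*1543 = 48879154/25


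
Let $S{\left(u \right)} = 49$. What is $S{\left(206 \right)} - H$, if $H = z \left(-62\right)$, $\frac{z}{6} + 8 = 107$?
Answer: $36877$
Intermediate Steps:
$z = 594$ ($z = -48 + 6 \cdot 107 = -48 + 642 = 594$)
$H = -36828$ ($H = 594 \left(-62\right) = -36828$)
$S{\left(206 \right)} - H = 49 - -36828 = 49 + 36828 = 36877$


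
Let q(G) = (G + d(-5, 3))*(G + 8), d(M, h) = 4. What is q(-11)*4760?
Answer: 99960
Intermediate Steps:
q(G) = (4 + G)*(8 + G) (q(G) = (G + 4)*(G + 8) = (4 + G)*(8 + G))
q(-11)*4760 = (32 + (-11)**2 + 12*(-11))*4760 = (32 + 121 - 132)*4760 = 21*4760 = 99960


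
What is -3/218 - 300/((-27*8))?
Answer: 1349/981 ≈ 1.3751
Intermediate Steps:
-3/218 - 300/((-27*8)) = -3*1/218 - 300/(-216) = -3/218 - 300*(-1/216) = -3/218 + 25/18 = 1349/981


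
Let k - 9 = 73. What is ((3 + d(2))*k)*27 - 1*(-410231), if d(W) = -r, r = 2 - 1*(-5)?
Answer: 401375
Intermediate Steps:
k = 82 (k = 9 + 73 = 82)
r = 7 (r = 2 + 5 = 7)
d(W) = -7 (d(W) = -1*7 = -7)
((3 + d(2))*k)*27 - 1*(-410231) = ((3 - 7)*82)*27 - 1*(-410231) = -4*82*27 + 410231 = -328*27 + 410231 = -8856 + 410231 = 401375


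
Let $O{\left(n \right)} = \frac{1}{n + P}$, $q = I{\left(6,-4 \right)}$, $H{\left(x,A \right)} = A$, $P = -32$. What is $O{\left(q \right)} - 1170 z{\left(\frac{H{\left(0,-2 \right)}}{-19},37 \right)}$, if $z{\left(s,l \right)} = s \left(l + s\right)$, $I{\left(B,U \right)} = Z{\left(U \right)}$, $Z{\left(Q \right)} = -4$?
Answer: $- \frac{59389561}{12996} \approx -4569.8$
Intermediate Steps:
$I{\left(B,U \right)} = -4$
$q = -4$
$O{\left(n \right)} = \frac{1}{-32 + n}$ ($O{\left(n \right)} = \frac{1}{n - 32} = \frac{1}{-32 + n}$)
$O{\left(q \right)} - 1170 z{\left(\frac{H{\left(0,-2 \right)}}{-19},37 \right)} = \frac{1}{-32 - 4} - 1170 - \frac{2}{-19} \left(37 - \frac{2}{-19}\right) = \frac{1}{-36} - 1170 \left(-2\right) \left(- \frac{1}{19}\right) \left(37 - - \frac{2}{19}\right) = - \frac{1}{36} - 1170 \frac{2 \left(37 + \frac{2}{19}\right)}{19} = - \frac{1}{36} - 1170 \cdot \frac{2}{19} \cdot \frac{705}{19} = - \frac{1}{36} - \frac{1649700}{361} = - \frac{59389561}{12996}$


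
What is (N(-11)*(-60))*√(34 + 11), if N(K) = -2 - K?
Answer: -1620*√5 ≈ -3622.4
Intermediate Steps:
(N(-11)*(-60))*√(34 + 11) = ((-2 - 1*(-11))*(-60))*√(34 + 11) = ((-2 + 11)*(-60))*√45 = (9*(-60))*(3*√5) = -1620*√5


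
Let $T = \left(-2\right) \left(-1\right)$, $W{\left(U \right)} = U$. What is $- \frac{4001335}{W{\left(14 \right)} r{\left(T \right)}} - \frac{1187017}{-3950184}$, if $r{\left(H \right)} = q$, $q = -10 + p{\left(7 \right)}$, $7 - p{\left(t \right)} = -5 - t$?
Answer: $- \frac{376329998369}{11850552} \approx -31756.0$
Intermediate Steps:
$T = 2$
$p{\left(t \right)} = 12 + t$ ($p{\left(t \right)} = 7 - \left(-5 - t\right) = 7 + \left(5 + t\right) = 12 + t$)
$q = 9$ ($q = -10 + \left(12 + 7\right) = -10 + 19 = 9$)
$r{\left(H \right)} = 9$
$- \frac{4001335}{W{\left(14 \right)} r{\left(T \right)}} - \frac{1187017}{-3950184} = - \frac{4001335}{14 \cdot 9} - \frac{1187017}{-3950184} = - \frac{4001335}{126} - - \frac{1187017}{3950184} = \left(-4001335\right) \frac{1}{126} + \frac{1187017}{3950184} = - \frac{4001335}{126} + \frac{1187017}{3950184} = - \frac{376329998369}{11850552}$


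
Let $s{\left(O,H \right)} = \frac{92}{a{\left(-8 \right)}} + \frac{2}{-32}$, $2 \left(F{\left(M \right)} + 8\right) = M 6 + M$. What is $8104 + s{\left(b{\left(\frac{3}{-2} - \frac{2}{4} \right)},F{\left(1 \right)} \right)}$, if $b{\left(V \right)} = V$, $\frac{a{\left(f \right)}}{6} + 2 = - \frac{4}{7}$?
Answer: $\frac{3498325}{432} \approx 8098.0$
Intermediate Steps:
$a{\left(f \right)} = - \frac{108}{7}$ ($a{\left(f \right)} = -12 + 6 \left(- \frac{4}{7}\right) = -12 - \frac{24}{7} = - \frac{108}{7}$)
$F{\left(M \right)} = -8 + \frac{7 M}{2}$ ($F{\left(M \right)} = -8 + \frac{M 6 + M}{2} = -8 + \frac{6 M + M}{2} = -8 + \frac{7 M}{2}$)
$s{\left(O,H \right)} = - \frac{2603}{432}$ ($s{\left(O,H \right)} = \frac{92}{- \frac{108}{7}} + \frac{2}{-32} = 92 \left(- \frac{7}{108}\right) + 2 \left(- \frac{1}{32}\right) = - \frac{161}{27} - \frac{1}{16} = - \frac{2603}{432}$)
$8104 + s{\left(b{\left(\frac{3}{-2} - \frac{2}{4} \right)},F{\left(1 \right)} \right)} = 8104 - \frac{2603}{432} = \frac{3498325}{432}$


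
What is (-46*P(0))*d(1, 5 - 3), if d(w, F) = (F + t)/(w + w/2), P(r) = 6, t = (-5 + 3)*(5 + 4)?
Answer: 2944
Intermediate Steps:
t = -18 (t = -2*9 = -18)
d(w, F) = 2*(-18 + F)/(3*w) (d(w, F) = (F - 18)/(w + w/2) = (-18 + F)/(w + w*(½)) = (-18 + F)/(w + w/2) = (-18 + F)/((3*w/2)) = (-18 + F)*(2/(3*w)) = 2*(-18 + F)/(3*w))
(-46*P(0))*d(1, 5 - 3) = (-46*6)*((⅔)*(-18 + (5 - 3))/1) = -184*(-18 + 2) = -184*(-16) = -276*(-32/3) = 2944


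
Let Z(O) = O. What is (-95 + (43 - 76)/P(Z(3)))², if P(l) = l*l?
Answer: 87616/9 ≈ 9735.1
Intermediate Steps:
P(l) = l²
(-95 + (43 - 76)/P(Z(3)))² = (-95 + (43 - 76)/(3²))² = (-95 - 33/9)² = (-95 - 33*⅑)² = (-95 - 11/3)² = (-296/3)² = 87616/9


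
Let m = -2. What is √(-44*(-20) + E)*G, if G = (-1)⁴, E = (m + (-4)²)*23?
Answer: √1202 ≈ 34.670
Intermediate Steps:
E = 322 (E = (-2 + (-4)²)*23 = (-2 + 16)*23 = 14*23 = 322)
G = 1
√(-44*(-20) + E)*G = √(-44*(-20) + 322)*1 = √(880 + 322)*1 = √1202*1 = √1202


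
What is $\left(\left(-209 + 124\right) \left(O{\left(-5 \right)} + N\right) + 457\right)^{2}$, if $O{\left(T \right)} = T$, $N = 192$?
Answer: $238331844$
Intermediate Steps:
$\left(\left(-209 + 124\right) \left(O{\left(-5 \right)} + N\right) + 457\right)^{2} = \left(\left(-209 + 124\right) \left(-5 + 192\right) + 457\right)^{2} = \left(\left(-85\right) 187 + 457\right)^{2} = \left(-15895 + 457\right)^{2} = \left(-15438\right)^{2} = 238331844$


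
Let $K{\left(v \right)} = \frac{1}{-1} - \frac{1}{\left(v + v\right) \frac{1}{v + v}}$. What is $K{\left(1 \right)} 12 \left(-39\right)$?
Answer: $936$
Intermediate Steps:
$K{\left(v \right)} = -2$ ($K{\left(v \right)} = -1 - \frac{1}{2 v \frac{1}{2 v}} = -1 - 1^{-1} = -1 - 1 = -2$)
$K{\left(1 \right)} 12 \left(-39\right) = \left(-2\right) 12 \left(-39\right) = \left(-24\right) \left(-39\right) = 936$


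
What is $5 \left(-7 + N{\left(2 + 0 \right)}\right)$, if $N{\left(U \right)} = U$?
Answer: $-25$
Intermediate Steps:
$5 \left(-7 + N{\left(2 + 0 \right)}\right) = 5 \left(-7 + \left(2 + 0\right)\right) = 5 \left(-7 + 2\right) = 5 \left(-5\right) = -25$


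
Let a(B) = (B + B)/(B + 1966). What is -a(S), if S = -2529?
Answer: -5058/563 ≈ -8.9840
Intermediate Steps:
a(B) = 2*B/(1966 + B) (a(B) = (2*B)/(1966 + B) = 2*B/(1966 + B))
-a(S) = -2*(-2529)/(1966 - 2529) = -2*(-2529)/(-563) = -2*(-2529)*(-1)/563 = -1*5058/563 = -5058/563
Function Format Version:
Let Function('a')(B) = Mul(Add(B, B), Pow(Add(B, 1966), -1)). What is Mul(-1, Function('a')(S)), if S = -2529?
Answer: Rational(-5058, 563) ≈ -8.9840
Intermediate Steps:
Function('a')(B) = Mul(2, B, Pow(Add(1966, B), -1)) (Function('a')(B) = Mul(Mul(2, B), Pow(Add(1966, B), -1)) = Mul(2, B, Pow(Add(1966, B), -1)))
Mul(-1, Function('a')(S)) = Mul(-1, Mul(2, -2529, Pow(Add(1966, -2529), -1))) = Mul(-1, Mul(2, -2529, Pow(-563, -1))) = Mul(-1, Mul(2, -2529, Rational(-1, 563))) = Mul(-1, Rational(5058, 563)) = Rational(-5058, 563)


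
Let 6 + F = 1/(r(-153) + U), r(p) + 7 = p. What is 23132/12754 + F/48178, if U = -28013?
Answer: 1207513169977/665817073026 ≈ 1.8136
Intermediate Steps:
r(p) = -7 + p
F = -169039/28173 (F = -6 + 1/((-7 - 153) - 28013) = -6 + 1/(-160 - 28013) = -6 + 1/(-28173) = -6 - 1/28173 = -169039/28173 ≈ -6.0000)
23132/12754 + F/48178 = 23132/12754 - 169039/28173/48178 = 23132*(1/12754) - 169039/28173*1/48178 = 11566/6377 - 13003/104409138 = 1207513169977/665817073026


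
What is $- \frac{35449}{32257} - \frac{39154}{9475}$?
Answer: $- \frac{1598869853}{305635075} \approx -5.2313$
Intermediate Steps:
$- \frac{35449}{32257} - \frac{39154}{9475} = - \frac{1598869853}{305635075}$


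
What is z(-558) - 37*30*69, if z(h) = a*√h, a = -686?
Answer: -76590 - 2058*I*√62 ≈ -76590.0 - 16205.0*I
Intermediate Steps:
z(h) = -686*√h
z(-558) - 37*30*69 = -2058*I*√62 - 37*30*69 = -2058*I*√62 - 1110*69 = -2058*I*√62 - 76590 = -76590 - 2058*I*√62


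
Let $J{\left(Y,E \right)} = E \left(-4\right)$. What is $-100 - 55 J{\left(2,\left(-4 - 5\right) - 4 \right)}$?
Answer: $-2960$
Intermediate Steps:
$J{\left(Y,E \right)} = - 4 E$
$-100 - 55 J{\left(2,\left(-4 - 5\right) - 4 \right)} = -100 - 55 \left(- 4 \left(\left(-4 - 5\right) - 4\right)\right) = -100 - 55 \left(- 4 \left(-9 - 4\right)\right) = -100 - 55 \left(\left(-4\right) \left(-13\right)\right) = -100 - 2860 = -2960$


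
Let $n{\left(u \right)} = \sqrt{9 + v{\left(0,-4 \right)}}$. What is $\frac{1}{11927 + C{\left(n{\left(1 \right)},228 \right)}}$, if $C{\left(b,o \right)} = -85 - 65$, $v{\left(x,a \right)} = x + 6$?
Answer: $\frac{1}{11777} \approx 8.4911 \cdot 10^{-5}$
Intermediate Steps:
$v{\left(x,a \right)} = 6 + x$
$n{\left(u \right)} = \sqrt{15}$ ($n{\left(u \right)} = \sqrt{9 + \left(6 + 0\right)} = \sqrt{9 + 6} = \sqrt{15}$)
$C{\left(b,o \right)} = -150$
$\frac{1}{11927 + C{\left(n{\left(1 \right)},228 \right)}} = \frac{1}{11927 - 150} = \frac{1}{11777}$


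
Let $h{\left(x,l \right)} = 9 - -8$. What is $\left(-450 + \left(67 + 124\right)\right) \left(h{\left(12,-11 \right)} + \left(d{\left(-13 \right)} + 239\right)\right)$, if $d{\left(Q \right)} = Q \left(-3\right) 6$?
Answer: $-126910$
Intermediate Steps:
$d{\left(Q \right)} = - 18 Q$ ($d{\left(Q \right)} = - 3 Q 6 = - 18 Q$)
$h{\left(x,l \right)} = 17$ ($h{\left(x,l \right)} = 9 + 8 = 17$)
$\left(-450 + \left(67 + 124\right)\right) \left(h{\left(12,-11 \right)} + \left(d{\left(-13 \right)} + 239\right)\right) = \left(-450 + \left(67 + 124\right)\right) \left(17 + \left(\left(-18\right) \left(-13\right) + 239\right)\right) = \left(-450 + 191\right) \left(17 + \left(234 + 239\right)\right) = - 259 \left(17 + 473\right) = \left(-259\right) 490 = -126910$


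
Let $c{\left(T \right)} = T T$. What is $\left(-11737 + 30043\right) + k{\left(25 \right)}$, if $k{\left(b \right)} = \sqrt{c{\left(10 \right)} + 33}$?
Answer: $18306 + \sqrt{133} \approx 18318.0$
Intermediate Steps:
$c{\left(T \right)} = T^{2}$
$k{\left(b \right)} = \sqrt{133}$ ($k{\left(b \right)} = \sqrt{10^{2} + 33} = \sqrt{100 + 33} = \sqrt{133}$)
$\left(-11737 + 30043\right) + k{\left(25 \right)} = \left(-11737 + 30043\right) + \sqrt{133} = 18306 + \sqrt{133}$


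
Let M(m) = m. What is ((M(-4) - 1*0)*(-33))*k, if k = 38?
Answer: 5016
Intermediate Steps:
((M(-4) - 1*0)*(-33))*k = ((-4 - 1*0)*(-33))*38 = ((-4 + 0)*(-33))*38 = -4*(-33)*38 = 132*38 = 5016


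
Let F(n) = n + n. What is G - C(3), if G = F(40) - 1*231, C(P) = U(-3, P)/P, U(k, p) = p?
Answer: -152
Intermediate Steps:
F(n) = 2*n
C(P) = 1 (C(P) = P/P = 1)
G = -151 (G = 2*40 - 1*231 = 80 - 231 = -151)
G - C(3) = -151 - 1*1 = -151 - 1 = -152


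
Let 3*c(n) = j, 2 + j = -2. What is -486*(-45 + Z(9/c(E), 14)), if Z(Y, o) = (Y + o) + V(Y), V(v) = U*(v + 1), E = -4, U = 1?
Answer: 21141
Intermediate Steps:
j = -4 (j = -2 - 2 = -4)
V(v) = 1 + v (V(v) = 1*(v + 1) = 1*(1 + v) = 1 + v)
c(n) = -4/3 (c(n) = (⅓)*(-4) = -4/3)
Z(Y, o) = 1 + o + 2*Y (Z(Y, o) = (Y + o) + (1 + Y) = 1 + o + 2*Y)
-486*(-45 + Z(9/c(E), 14)) = -486*(-45 + (1 + 14 + 2*(9/(-4/3)))) = -486*(-45 + (1 + 14 + 2*(9*(-¾)))) = -486*(-45 + (1 + 14 + 2*(-27/4))) = -486*(-45 + (1 + 14 - 27/2)) = -486*(-45 + 3/2) = -486*(-87/2) = 21141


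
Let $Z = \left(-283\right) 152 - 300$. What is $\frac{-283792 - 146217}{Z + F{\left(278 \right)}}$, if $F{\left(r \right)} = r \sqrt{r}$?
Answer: $\frac{4656567461}{463697726} + \frac{59771251 \sqrt{278}}{927395452} \approx 11.117$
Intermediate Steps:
$F{\left(r \right)} = r^{\frac{3}{2}}$
$Z = -43316$ ($Z = -43016 - 300 = -43316$)
$\frac{-283792 - 146217}{Z + F{\left(278 \right)}} = \frac{-283792 - 146217}{-43316 + 278^{\frac{3}{2}}} = - \frac{430009}{-43316 + 278 \sqrt{278}}$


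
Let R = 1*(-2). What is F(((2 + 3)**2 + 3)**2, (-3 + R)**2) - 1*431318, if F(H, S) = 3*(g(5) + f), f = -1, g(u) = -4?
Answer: -431333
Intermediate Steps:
R = -2
F(H, S) = -15 (F(H, S) = 3*(-4 - 1) = 3*(-5) = -15)
F(((2 + 3)**2 + 3)**2, (-3 + R)**2) - 1*431318 = -15 - 1*431318 = -15 - 431318 = -431333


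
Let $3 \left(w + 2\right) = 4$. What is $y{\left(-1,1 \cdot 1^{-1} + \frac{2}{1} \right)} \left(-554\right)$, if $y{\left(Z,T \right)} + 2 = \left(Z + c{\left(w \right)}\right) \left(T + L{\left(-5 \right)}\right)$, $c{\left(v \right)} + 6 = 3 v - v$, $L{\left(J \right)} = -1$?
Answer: $\frac{31024}{3} \approx 10341.0$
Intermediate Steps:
$w = - \frac{2}{3}$ ($w = -2 + \frac{1}{3} \cdot 4 = -2 + \frac{4}{3} = - \frac{2}{3} \approx -0.66667$)
$c{\left(v \right)} = -6 + 2 v$ ($c{\left(v \right)} = -6 + \left(3 v - v\right) = -6 + 2 v$)
$y{\left(Z,T \right)} = -2 + \left(-1 + T\right) \left(- \frac{22}{3} + Z\right)$ ($y{\left(Z,T \right)} = -2 + \left(Z + \left(-6 + 2 \left(- \frac{2}{3}\right)\right)\right) \left(T - 1\right) = -2 + \left(Z - \frac{22}{3}\right) \left(-1 + T\right) = -2 + \left(- \frac{22}{3} + Z\right) \left(-1 + T\right) = -2 + \left(-1 + T\right) \left(- \frac{22}{3} + Z\right)$)
$y{\left(-1,1 \cdot 1^{-1} + \frac{2}{1} \right)} \left(-554\right) = \left(\frac{16}{3} - -1 - \frac{22 \left(1 \cdot 1^{-1} + \frac{2}{1}\right)}{3} + \left(1 \cdot 1^{-1} + \frac{2}{1}\right) \left(-1\right)\right) \left(-554\right) = \left(\frac{16}{3} + 1 - \frac{22 \left(1 \cdot 1 + 2 \cdot 1\right)}{3} + \left(1 \cdot 1 + 2 \cdot 1\right) \left(-1\right)\right) \left(-554\right) = \left(\frac{16}{3} + 1 - \frac{22 \left(1 + 2\right)}{3} + \left(1 + 2\right) \left(-1\right)\right) \left(-554\right) = \left(\frac{16}{3} + 1 - 22 + 3 \left(-1\right)\right) \left(-554\right) = \left(\frac{16}{3} + 1 - 22 - 3\right) \left(-554\right) = \left(- \frac{56}{3}\right) \left(-554\right) = \frac{31024}{3}$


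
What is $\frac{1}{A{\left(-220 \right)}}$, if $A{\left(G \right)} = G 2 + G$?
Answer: $- \frac{1}{660} \approx -0.0015152$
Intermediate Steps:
$A{\left(G \right)} = 3 G$ ($A{\left(G \right)} = 2 G + G = 3 G$)
$\frac{1}{A{\left(-220 \right)}} = \frac{1}{3 \left(-220\right)} = \frac{1}{-660} = - \frac{1}{660}$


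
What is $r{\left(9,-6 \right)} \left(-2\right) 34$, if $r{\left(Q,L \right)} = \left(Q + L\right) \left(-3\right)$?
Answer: $612$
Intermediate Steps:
$r{\left(Q,L \right)} = - 3 L - 3 Q$ ($r{\left(Q,L \right)} = \left(L + Q\right) \left(-3\right) = - 3 L - 3 Q$)
$r{\left(9,-6 \right)} \left(-2\right) 34 = \left(\left(-3\right) \left(-6\right) - 27\right) \left(-2\right) 34 = \left(18 - 27\right) \left(-2\right) 34 = \left(-9\right) \left(-2\right) 34 = 18 \cdot 34 = 612$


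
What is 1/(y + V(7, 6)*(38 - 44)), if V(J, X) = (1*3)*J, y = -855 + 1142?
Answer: 1/161 ≈ 0.0062112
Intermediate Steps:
y = 287
V(J, X) = 3*J
1/(y + V(7, 6)*(38 - 44)) = 1/(287 + (3*7)*(38 - 44)) = 1/(287 + 21*(-6)) = 1/(287 - 126) = 1/161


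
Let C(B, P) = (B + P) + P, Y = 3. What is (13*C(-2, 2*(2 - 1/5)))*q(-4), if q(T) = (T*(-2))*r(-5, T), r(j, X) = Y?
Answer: 8112/5 ≈ 1622.4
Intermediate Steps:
r(j, X) = 3
q(T) = -6*T (q(T) = (T*(-2))*3 = -2*T*3 = -6*T)
C(B, P) = B + 2*P
(13*C(-2, 2*(2 - 1/5)))*q(-4) = (13*(-2 + 2*(2*(2 - 1/5))))*(-6*(-4)) = (13*(-2 + 2*(2*(2 - 1*⅕))))*24 = (13*(-2 + 2*(2*(2 - ⅕))))*24 = (13*(-2 + 2*(2*(9/5))))*24 = (13*(-2 + 2*(18/5)))*24 = (13*(-2 + 36/5))*24 = (13*(26/5))*24 = (338/5)*24 = 8112/5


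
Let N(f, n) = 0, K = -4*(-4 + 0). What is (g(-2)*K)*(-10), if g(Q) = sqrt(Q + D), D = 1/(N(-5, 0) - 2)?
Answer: -80*I*sqrt(10) ≈ -252.98*I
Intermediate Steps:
K = 16 (K = -4*(-4) = 16)
D = -1/2 (D = 1/(0 - 2) = 1/(-2) = -1/2 ≈ -0.50000)
g(Q) = sqrt(-1/2 + Q) (g(Q) = sqrt(Q - 1/2) = sqrt(-1/2 + Q))
(g(-2)*K)*(-10) = ((sqrt(-2 + 4*(-2))/2)*16)*(-10) = ((sqrt(-2 - 8)/2)*16)*(-10) = ((sqrt(-10)/2)*16)*(-10) = (((I*sqrt(10))/2)*16)*(-10) = ((I*sqrt(10)/2)*16)*(-10) = (8*I*sqrt(10))*(-10) = -80*I*sqrt(10)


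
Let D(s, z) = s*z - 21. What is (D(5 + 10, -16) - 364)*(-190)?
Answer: 118750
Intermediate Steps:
D(s, z) = -21 + s*z
(D(5 + 10, -16) - 364)*(-190) = ((-21 + (5 + 10)*(-16)) - 364)*(-190) = ((-21 + 15*(-16)) - 364)*(-190) = ((-21 - 240) - 364)*(-190) = (-261 - 364)*(-190) = -625*(-190) = 118750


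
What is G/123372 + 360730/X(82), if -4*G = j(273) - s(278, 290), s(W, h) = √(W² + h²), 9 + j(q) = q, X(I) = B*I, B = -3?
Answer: -1236222161/843042 + √40346/246744 ≈ -1466.4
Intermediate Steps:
X(I) = -3*I
j(q) = -9 + q
G = -66 + √40346/2 (G = -((-9 + 273) - √(278² + 290²))/4 = -(264 - √(77284 + 84100))/4 = -(264 - √161384)/4 = -(264 - 2*√40346)/4 = -66 + √40346/2 ≈ 34.432)
G/123372 + 360730/X(82) = (-66 + √40346/2)/123372 + 360730/((-3*82)) = (-66 + √40346/2)*(1/123372) + 360730/(-246) = (-11/20562 + √40346/246744) + 360730*(-1/246) = (-11/20562 + √40346/246744) - 180365/123 = -1236222161/843042 + √40346/246744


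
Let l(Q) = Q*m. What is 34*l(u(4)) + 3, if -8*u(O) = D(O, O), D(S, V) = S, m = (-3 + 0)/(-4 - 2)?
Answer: -11/2 ≈ -5.5000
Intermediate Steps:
m = 1/2 (m = -3/(-6) = -3*(-1/6) = 1/2 ≈ 0.50000)
u(O) = -O/8
l(Q) = Q/2 (l(Q) = Q*(1/2) = Q/2)
34*l(u(4)) + 3 = 34*((-1/8*4)/2) + 3 = 34*((1/2)*(-1/2)) + 3 = 34*(-1/4) + 3 = -17/2 + 3 = -11/2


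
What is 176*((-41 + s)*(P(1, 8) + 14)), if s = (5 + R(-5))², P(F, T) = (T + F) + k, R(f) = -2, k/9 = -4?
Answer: 73216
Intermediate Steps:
k = -36 (k = 9*(-4) = -36)
P(F, T) = -36 + F + T (P(F, T) = (T + F) - 36 = (F + T) - 36 = -36 + F + T)
s = 9 (s = (5 - 2)² = 3² = 9)
176*((-41 + s)*(P(1, 8) + 14)) = 176*((-41 + 9)*((-36 + 1 + 8) + 14)) = 176*(-32*(-27 + 14)) = 176*(-32*(-13)) = 176*416 = 73216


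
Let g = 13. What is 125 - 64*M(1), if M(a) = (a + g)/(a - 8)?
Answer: 253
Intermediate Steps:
M(a) = (13 + a)/(-8 + a) (M(a) = (a + 13)/(a - 8) = (13 + a)/(-8 + a))
125 - 64*M(1) = 125 - 64*(13 + 1)/(-8 + 1) = 125 - 64*14/(-7) = 125 - (-64)*14/7 = 125 - 64*(-2) = 125 + 128 = 253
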